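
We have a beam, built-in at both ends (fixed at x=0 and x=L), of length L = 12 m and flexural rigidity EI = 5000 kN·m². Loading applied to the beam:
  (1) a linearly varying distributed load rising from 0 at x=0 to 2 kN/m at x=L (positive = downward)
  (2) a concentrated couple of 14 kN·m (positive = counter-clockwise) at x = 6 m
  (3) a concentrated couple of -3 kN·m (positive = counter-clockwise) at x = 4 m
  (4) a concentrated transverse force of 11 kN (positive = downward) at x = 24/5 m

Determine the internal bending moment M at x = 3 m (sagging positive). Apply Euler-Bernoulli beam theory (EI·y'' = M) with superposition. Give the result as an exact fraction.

M(3) = 447/125 kN·m

Load 1 — triangular load w₀=2 kN/m (0→w₀ over full span):
  M_1 = 3w₀Lx/20 - w₀L²/30 - w₀x³/(6L) = 3·2·12·3/20 - 2·12²/30 - 2·3³/(6·12) = 9/20 kN·m
Load 2 — applied couple M₀=14 kN·m at a=6 m (b=L-a=6):
  M_2 = R_Ax - M_A  [x≤a] with R_A=7/4, M_A=7/2 = (7/4)·3 - (7/2) = 7/4 kN·m
Load 3 — applied couple M₀=-3 kN·m at a=4 m (b=L-a=8):
  M_3 = R_Ax - M_A  [x≤a] with R_A=-1/3, M_A=0 = (-1/3)·3 - 0 = -1 kN·m
Load 4 — point force P=11 kN at a=24/5 m (b=L-a=36/5):
  M_4 = Pb²(3a+b)x/L³ - Pab²/L²  [x≤a] = 11·(36/5)²·(3·(24/5)+(36/5))·3/12³ - 11·(24/5)·(36/5)²/12² = 297/125 kN·m
Superposition: M = Σ M_i = 447/125 kN·m ≈ 3.576000 kN·m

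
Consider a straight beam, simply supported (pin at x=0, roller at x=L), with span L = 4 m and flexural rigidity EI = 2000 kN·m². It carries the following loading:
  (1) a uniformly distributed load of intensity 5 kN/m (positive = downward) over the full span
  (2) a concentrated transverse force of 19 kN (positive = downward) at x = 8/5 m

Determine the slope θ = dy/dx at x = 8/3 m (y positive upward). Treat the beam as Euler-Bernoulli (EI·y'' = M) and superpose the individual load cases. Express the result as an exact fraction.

θ(8/3) = 21121/2531250 rad

Load 1 — uniform load w=5 kN/m over full span:
  θ_1 = -w(L³-6Lx²+4x³)/(24EI) = -5·(4³-6·4·(8/3)²+4·(8/3)³)/(24·2000) = 13/4050 rad
Load 2 — point force P=19 kN at a=8/5 m (b=L-a=12/5):
  θ_2 = -Pa(2L²-6Lx+3x²+a²)/(6LEI)  [x>a] = -19·(8/5)·(2·4²-6·4·(8/3)+3·(8/3)²+(8/5)²)/(6·4·2000) = 722/140625 rad
Superposition: θ = Σ θ_i = 21121/2531250 rad ≈ 0.008344 rad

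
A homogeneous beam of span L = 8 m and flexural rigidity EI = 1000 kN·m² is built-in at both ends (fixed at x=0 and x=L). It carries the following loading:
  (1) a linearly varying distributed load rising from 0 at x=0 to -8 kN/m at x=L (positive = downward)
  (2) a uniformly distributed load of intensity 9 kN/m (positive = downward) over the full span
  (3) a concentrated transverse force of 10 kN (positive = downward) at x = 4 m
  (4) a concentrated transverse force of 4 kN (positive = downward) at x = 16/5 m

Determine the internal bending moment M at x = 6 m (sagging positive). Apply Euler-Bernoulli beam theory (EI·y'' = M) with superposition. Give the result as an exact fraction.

Load 1 — triangular load w₀=-8 kN/m (0→w₀ over full span):
  M_1 = 3w₀Lx/20 - w₀L²/30 - w₀x³/(6L) = 3·(-8)·8·6/20 - (-8)·8²/30 - (-8)·6³/(6·8) = -68/15 kN·m
Load 2 — uniform load w=9 kN/m over full span:
  M_2 = wLx/2 - wL²/12 - wx²/2 = 9·8·6/2 - 9·8²/12 - 9·6²/2 = 6 kN·m
Load 3 — point force P=10 kN at a=4 m (b=L-a=4):
  M_3 = Pa²(a+3b)(L-x)/L³ - Pa²b/L²  [x>a] = 10·4²·(4+3·4)·(8-6)/8³ - 10·4²·4/8² = 0 kN·m
Load 4 — point force P=4 kN at a=16/5 m (b=L-a=24/5):
  M_4 = Pa²(a+3b)(L-x)/L³ - Pa²b/L²  [x>a] = 4·(16/5)²·((16/5)+3·(24/5))·(8-6)/8³ - 4·(16/5)²·(24/5)/8² = -32/125 kN·m
Superposition: M = Σ M_i = 454/375 kN·m ≈ 1.210667 kN·m

M(6) = 454/375 kN·m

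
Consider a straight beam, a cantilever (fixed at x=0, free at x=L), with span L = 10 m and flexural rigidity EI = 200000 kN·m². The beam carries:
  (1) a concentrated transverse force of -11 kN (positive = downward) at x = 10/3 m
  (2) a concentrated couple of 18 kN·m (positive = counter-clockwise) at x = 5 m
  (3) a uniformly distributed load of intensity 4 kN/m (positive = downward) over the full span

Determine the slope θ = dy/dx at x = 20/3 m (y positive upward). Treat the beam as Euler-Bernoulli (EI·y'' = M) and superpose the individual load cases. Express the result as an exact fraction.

Load 1 — point force P=-11 kN at a=10/3 m (b=L-a=20/3):
  θ_1 = -Pa²/(2EI)  [x>a] = -(-11)·(10/3)²/(2·200000) = 11/36000 rad
Load 2 — applied couple M₀=18 kN·m at a=5 m (b=L-a=5):
  θ_2 = M₀a/EI  [x>a] = 18·5/200000 = 9/20000 rad
Load 3 — uniform load w=4 kN/m over full span:
  θ_3 = -wx(x²-3Lx+3L²)/(6EI) = -4·(20/3)·((20/3)²-3·10·(20/3)+3·10²)/(6·200000) = -13/4050 rad
Superposition: θ = Σ θ_i = -497/202500 rad ≈ -0.002454 rad

θ(20/3) = -497/202500 rad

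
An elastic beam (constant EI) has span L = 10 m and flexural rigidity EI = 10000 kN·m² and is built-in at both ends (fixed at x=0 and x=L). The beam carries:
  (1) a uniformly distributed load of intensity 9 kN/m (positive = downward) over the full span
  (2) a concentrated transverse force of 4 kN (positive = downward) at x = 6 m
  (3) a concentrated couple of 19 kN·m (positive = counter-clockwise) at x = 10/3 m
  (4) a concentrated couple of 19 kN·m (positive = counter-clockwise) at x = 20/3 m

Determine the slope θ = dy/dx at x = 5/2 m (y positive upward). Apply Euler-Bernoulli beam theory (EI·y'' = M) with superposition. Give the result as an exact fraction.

θ(5/2) = -6041/800000 rad

Load 1 — uniform load w=9 kN/m over full span:
  θ_1 = -wx(L-x)(L-2x)/(12EI) = -9·(5/2)·(10-(5/2))·(10-2·(5/2))/(12·10000) = -9/1280 rad
Load 2 — point force P=4 kN at a=6 m (b=L-a=4):
  θ_2 = -Pb²x(2aL-(3a+b)x)/(2L³EI)  [x≤a] = -4·4²·(5/2)·(2·6·10-(3·6+4)·(5/2))/(2·10³·10000) = -13/25000 rad
Load 3 — applied couple M₀=19 kN·m at a=10/3 m (b=L-a=20/3):
  θ_3 = (R_Ax²/2 - M_Ax)/EI  [x≤a] with R_A=38/15, M_A=0 = ((38/15)·(5/2)²/2 - 0·(5/2))/10000 = 19/24000 rad
Load 4 — applied couple M₀=19 kN·m at a=20/3 m (b=L-a=10/3):
  θ_4 = (R_Ax²/2 - M_Ax)/EI  [x≤a] with R_A=38/15, M_A=19/3 = ((38/15)·(5/2)²/2 - (19/3)·(5/2))/10000 = -19/24000 rad
Superposition: θ = Σ θ_i = -6041/800000 rad ≈ -0.007551 rad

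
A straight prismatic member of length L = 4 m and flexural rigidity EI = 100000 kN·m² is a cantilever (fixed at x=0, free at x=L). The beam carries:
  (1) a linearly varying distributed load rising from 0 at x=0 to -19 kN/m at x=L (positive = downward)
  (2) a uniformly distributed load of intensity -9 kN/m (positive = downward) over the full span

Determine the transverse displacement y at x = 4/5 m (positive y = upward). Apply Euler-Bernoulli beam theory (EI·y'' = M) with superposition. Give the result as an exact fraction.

Load 1 — triangular load w₀=-19 kN/m (0→w₀ over full span):
  y_1 = (w₀Lx³/12-w₀L²x²/6-w₀x⁵/(120L))/EI = ((-19)·4·(4/5)³/12-(-19)·4²·(4/5)²/6-(-19)·(4/5)⁵/(120·4))/100000 = 42769/146484375 m
Load 2 — uniform load w=-9 kN/m over full span:
  y_2 = -wx²(x²-4Lx+6L²)/(24EI) = -(-9)·(4/5)²·((4/5)²-4·4·(4/5)+6·4²)/(24·100000) = 393/1953125 m
Superposition: y = Σ y_i = 72244/146484375 m ≈ 0.000493 m

y(4/5) = 72244/146484375 m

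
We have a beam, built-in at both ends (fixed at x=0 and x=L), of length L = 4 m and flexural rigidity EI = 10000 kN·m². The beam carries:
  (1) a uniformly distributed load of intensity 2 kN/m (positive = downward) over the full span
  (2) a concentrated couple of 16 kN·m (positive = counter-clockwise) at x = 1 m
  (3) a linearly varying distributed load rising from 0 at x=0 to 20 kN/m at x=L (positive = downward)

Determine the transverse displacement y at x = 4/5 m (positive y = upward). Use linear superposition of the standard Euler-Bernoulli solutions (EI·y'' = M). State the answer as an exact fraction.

y(4/5) = -627/3906250 m

Load 1 — uniform load w=2 kN/m over full span:
  y_1 = -wx²(L-x)²/(24EI) = -2·(4/5)²·(4-(4/5))²/(24·10000) = -64/1171875 m
Load 2 — applied couple M₀=16 kN·m at a=1 m (b=L-a=3):
  y_2 = (R_Ax³/6 - M_Ax²/2)/EI  [x≤a] with R_A=9/2, M_A=-3 = ((9/2)·(4/5)³/6 - (-3)·(4/5)²/2)/10000 = 21/156250 m
Load 3 — triangular load w₀=20 kN/m (0→w₀ over full span):
  y_3 = -w₀x²(L-x)²(x+2L)/(120LEI) = -20·(4/5)²·(4-(4/5))²·((4/5)+2·4)/(120·4·10000) = -1408/5859375 m
Superposition: y = Σ y_i = -627/3906250 m ≈ -0.000161 m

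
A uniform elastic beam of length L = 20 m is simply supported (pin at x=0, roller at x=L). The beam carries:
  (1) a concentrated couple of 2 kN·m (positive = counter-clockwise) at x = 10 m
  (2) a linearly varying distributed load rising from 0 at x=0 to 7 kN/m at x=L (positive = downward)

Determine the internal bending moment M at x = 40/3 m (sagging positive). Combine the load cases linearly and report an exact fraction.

Load 1 — applied couple M₀=2 kN·m at a=10 m (b=L-a=10):
  M_1 = M₀x/L - M₀  [x>a] = 2·(40/3)/20 - 2 = -2/3 kN·m
Load 2 — triangular load w₀=7 kN/m (0→w₀ over full span):
  M_2 = w₀Lx/6 - w₀x³/(6L) = 7·20·(40/3)/6 - 7·(40/3)³/(6·20) = 14000/81 kN·m
Superposition: M = Σ M_i = 13946/81 kN·m ≈ 172.172840 kN·m

M(40/3) = 13946/81 kN·m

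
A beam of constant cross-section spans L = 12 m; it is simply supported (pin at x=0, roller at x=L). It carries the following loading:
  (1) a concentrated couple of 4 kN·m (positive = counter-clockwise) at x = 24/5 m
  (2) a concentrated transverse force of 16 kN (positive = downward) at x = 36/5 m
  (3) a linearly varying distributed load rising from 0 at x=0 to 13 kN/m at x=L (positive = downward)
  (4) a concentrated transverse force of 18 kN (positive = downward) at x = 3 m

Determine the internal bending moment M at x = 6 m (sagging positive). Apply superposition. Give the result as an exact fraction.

M(6) = 902/5 kN·m

Load 1 — applied couple M₀=4 kN·m at a=24/5 m (b=L-a=36/5):
  M_1 = M₀x/L - M₀  [x>a] = 4·6/12 - 4 = -2 kN·m
Load 2 — point force P=16 kN at a=36/5 m (b=L-a=24/5):
  M_2 = Pbx/L  [x≤a] = 16·(24/5)·6/12 = 192/5 kN·m
Load 3 — triangular load w₀=13 kN/m (0→w₀ over full span):
  M_3 = w₀Lx/6 - w₀x³/(6L) = 13·12·6/6 - 13·6³/(6·12) = 117 kN·m
Load 4 — point force P=18 kN at a=3 m (b=L-a=9):
  M_4 = Pa(L-x)/L  [x>a] = 18·3·(12-6)/12 = 27 kN·m
Superposition: M = Σ M_i = 902/5 kN·m ≈ 180.400000 kN·m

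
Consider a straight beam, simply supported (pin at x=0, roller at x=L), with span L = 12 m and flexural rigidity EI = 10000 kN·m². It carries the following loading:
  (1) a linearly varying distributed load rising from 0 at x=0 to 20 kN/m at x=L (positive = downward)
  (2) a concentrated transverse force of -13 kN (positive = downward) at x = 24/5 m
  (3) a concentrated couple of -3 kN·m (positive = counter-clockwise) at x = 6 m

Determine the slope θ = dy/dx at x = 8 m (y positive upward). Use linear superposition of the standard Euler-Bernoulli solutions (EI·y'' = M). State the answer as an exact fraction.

Load 1 — triangular load w₀=20 kN/m (0→w₀ over full span):
  θ_1 = -w₀(7L⁴-30L²x²+15x⁴)/(360LEI) = -20·(7·12⁴-30·12²·8²+15·8⁴)/(360·12·10000) = 182/5625 rad
Load 2 — point force P=-13 kN at a=24/5 m (b=L-a=36/5):
  θ_2 = -Pa(2L²-6Lx+3x²+a²)/(6LEI)  [x>a] = -(-13)·(24/5)·(2·12²-6·12·8+3·8²+(24/5)²)/(6·12·10000) = -494/78125 rad
Load 3 — applied couple M₀=-3 kN·m at a=6 m (b=L-a=6):
  θ_3 = (M₀x²/(2L)-M₀(x-a)+C₁)/EI  [x>a] with C₁=M₀(3b²-L²)/(6L)=3/2 = ((-3)·8²/(2·12)-(-3)·(8-6)+(3/2))/10000 = -1/20000 rad
Superposition: θ = Σ θ_i = 584603/22500000 rad ≈ 0.025982 rad

θ(8) = 584603/22500000 rad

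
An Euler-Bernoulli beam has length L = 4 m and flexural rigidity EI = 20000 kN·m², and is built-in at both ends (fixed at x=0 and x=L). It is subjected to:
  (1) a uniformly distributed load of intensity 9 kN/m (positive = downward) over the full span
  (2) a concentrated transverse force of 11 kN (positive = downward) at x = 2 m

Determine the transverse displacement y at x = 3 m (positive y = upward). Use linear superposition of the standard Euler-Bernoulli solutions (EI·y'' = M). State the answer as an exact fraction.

Load 1 — uniform load w=9 kN/m over full span:
  y_1 = -wx²(L-x)²/(24EI) = -9·3²·(4-3)²/(24·20000) = -27/160000 m
Load 2 — point force P=11 kN at a=2 m (b=L-a=2):
  y_2 = -Pa²(L-x)²(3bL-(3b+a)(L-x))/(6L³EI)  [x>a] = -11·2²·(4-3)²·(3·2·4-(3·2+2)·(4-3))/(6·4³·20000) = -11/120000 m
Superposition: y = Σ y_i = -1/3840 m ≈ -0.000260 m

y(3) = -1/3840 m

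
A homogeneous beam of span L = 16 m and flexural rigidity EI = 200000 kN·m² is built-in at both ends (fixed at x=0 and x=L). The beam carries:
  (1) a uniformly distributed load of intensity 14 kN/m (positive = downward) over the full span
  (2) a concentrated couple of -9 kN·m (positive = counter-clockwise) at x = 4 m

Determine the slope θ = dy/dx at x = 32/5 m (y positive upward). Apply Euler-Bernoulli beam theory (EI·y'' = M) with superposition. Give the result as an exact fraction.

Load 1 — uniform load w=14 kN/m over full span:
  θ_1 = -wx(L-x)(L-2x)/(12EI) = -14·(32/5)·(16-(32/5))·(16-2·(32/5))/(12·200000) = -448/390625 rad
Load 2 — applied couple M₀=-9 kN·m at a=4 m (b=L-a=12):
  θ_2 = (R_Ax²/2 - M_Ax - M₀(x-a))/EI  [x>a] with R_A=-81/128, M_A=27/16 = ((-81/128)·(32/5)²/2 - (27/16)·(32/5) - (-9)·((32/5)-4))/200000 = -27/2500000 rad
Superposition: θ = Σ θ_i = -14471/12500000 rad ≈ -0.001158 rad

θ(32/5) = -14471/12500000 rad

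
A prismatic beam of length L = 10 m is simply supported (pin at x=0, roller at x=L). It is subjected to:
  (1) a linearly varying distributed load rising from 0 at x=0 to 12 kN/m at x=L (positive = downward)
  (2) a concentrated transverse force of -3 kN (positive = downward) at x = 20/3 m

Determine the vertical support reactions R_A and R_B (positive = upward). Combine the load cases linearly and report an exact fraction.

R_A = 19 kN, R_B = 38 kN

Load 1 — triangular load w₀=12 kN/m (0→w₀ over full span):
  R_A = w₀L/6 = 12·10/6 = 20 kN
  R_B = w₀L/3 = 12·10/3 = 40 kN
Load 2 — point force P=-3 kN at a=20/3 m (b=L-a=10/3):
  R_A = Pb/L = (-3)·(10/3)/10 = -1 kN
  R_B = Pa/L = (-3)·(20/3)/10 = -2 kN
Superposition: R_A = 19 kN, R_B = 38 kN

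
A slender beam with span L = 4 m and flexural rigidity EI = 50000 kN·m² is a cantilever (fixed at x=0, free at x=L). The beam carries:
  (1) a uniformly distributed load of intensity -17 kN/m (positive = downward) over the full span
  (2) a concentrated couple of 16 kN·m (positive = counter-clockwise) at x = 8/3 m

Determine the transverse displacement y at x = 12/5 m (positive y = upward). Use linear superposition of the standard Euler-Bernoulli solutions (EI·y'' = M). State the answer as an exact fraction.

Load 1 — uniform load w=-17 kN/m over full span:
  y_1 = -wx²(x²-4Lx+6L²)/(24EI) = -(-17)·(12/5)²·((12/5)²-4·4·(12/5)+6·4²)/(24·50000) = 10098/1953125 m
Load 2 — applied couple M₀=16 kN·m at a=8/3 m (b=L-a=4/3):
  y_2 = M₀x²/(2EI)  [x≤a] = 16·(12/5)²/(2·50000) = 72/78125 m
Superposition: y = Σ y_i = 11898/1953125 m ≈ 0.006092 m

y(12/5) = 11898/1953125 m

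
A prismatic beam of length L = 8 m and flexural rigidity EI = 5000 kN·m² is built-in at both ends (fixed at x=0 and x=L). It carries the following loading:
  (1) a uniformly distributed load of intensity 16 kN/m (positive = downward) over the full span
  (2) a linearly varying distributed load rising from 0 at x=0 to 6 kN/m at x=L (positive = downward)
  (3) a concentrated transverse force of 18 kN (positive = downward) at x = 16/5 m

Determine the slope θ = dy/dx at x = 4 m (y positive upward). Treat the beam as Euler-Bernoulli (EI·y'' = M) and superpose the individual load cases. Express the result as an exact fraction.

Load 1 — uniform load w=16 kN/m over full span:
  θ_1 = -wx(L-x)(L-2x)/(12EI) = -16·4·(8-4)·(8-2·4)/(12·5000) = 0 rad
Load 2 — triangular load w₀=6 kN/m (0→w₀ over full span):
  θ_2 = -w₀(2x(L-x)(L-2x)(x+2L)+x²(L-x)²)/(120LEI) = -6·(2·4·(8-4)·(8-2·4)·(4+2·8)+4²·(8-4)²)/(120·8·5000) = -1/3125 rad
Load 3 — point force P=18 kN at a=16/5 m (b=L-a=24/5):
  θ_3 = Pa²(L-x)(2bL-(3b+a)(L-x))/(2L³EI)  [x>a] = 18·(16/5)²·(8-4)·(2·(24/5)·8-(3·(24/5)+(16/5))·(8-4))/(2·8³·5000) = 72/78125 rad
Superposition: θ = Σ θ_i = 47/78125 rad ≈ 0.000602 rad

θ(4) = 47/78125 rad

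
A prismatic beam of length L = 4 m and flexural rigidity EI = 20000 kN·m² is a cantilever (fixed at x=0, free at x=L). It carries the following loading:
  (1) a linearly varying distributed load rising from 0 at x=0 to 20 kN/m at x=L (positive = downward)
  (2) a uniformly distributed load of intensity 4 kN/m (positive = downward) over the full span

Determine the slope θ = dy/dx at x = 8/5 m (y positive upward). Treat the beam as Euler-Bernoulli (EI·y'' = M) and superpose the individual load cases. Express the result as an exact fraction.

Load 1 — triangular load w₀=20 kN/m (0→w₀ over full span):
  θ_1 = (w₀Lx²/4-w₀L²x/3-w₀x⁴/(24L))/EI = (20·4·(8/5)²/4-20·4²·(8/5)/3-20·(8/5)⁴/(24·4))/20000 = -472/78125 rad
Load 2 — uniform load w=4 kN/m over full span:
  θ_2 = -wx(x²-3Lx+3L²)/(6EI) = -4·(8/5)·((8/5)²-3·4·(8/5)+3·4²)/(6·20000) = -392/234375 rad
Superposition: θ = Σ θ_i = -1808/234375 rad ≈ -0.007714 rad

θ(8/5) = -1808/234375 rad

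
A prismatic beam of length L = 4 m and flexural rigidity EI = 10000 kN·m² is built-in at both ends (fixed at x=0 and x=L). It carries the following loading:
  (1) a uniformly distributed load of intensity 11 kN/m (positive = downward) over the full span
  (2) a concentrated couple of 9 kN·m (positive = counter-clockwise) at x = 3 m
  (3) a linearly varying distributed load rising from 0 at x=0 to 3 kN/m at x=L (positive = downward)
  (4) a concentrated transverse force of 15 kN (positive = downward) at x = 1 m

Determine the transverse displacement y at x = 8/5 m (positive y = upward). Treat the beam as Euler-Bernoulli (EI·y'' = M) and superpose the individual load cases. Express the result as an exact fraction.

Load 1 — uniform load w=11 kN/m over full span:
  y_1 = -wx²(L-x)²/(24EI) = -11·(8/5)²·(4-(8/5))²/(24·10000) = -264/390625 m
Load 2 — applied couple M₀=9 kN·m at a=3 m (b=L-a=1):
  y_2 = (R_Ax³/6 - M_Ax²/2)/EI  [x≤a] with R_A=81/32, M_A=45/16 = ((81/32)·(8/5)³/6 - (45/16)·(8/5)²/2)/10000 = -117/625000 m
Load 3 — triangular load w₀=3 kN/m (0→w₀ over full span):
  y_3 = -w₀x²(L-x)²(x+2L)/(120LEI) = -3·(8/5)²·(4-(8/5))²·((8/5)+2·4)/(120·4·10000) = -864/9765625 m
Load 4 — point force P=15 kN at a=1 m (b=L-a=3):
  y_4 = -Pa²(L-x)²(3bL-(3b+a)(L-x))/(6L³EI)  [x>a] = -15·1²·(4-(8/5))²·(3·3·4-(3·3+1)·(4-(8/5)))/(6·4³·10000) = -27/100000 m
Superposition: y = Σ y_i = -381723/312500000 m ≈ -0.001222 m

y(8/5) = -381723/312500000 m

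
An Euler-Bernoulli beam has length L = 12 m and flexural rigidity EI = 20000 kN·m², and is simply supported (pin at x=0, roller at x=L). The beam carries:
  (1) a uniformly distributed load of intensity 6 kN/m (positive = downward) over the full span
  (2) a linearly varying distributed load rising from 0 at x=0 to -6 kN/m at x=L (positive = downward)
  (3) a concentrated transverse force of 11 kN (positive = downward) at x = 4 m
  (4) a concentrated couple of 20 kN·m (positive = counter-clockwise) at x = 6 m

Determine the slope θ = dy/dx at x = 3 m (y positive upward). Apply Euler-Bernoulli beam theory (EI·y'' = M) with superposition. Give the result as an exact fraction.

Load 1 — uniform load w=6 kN/m over full span:
  θ_1 = -w(L³-6Lx²+4x³)/(24EI) = -6·(12³-6·12·3²+4·3³)/(24·20000) = -297/20000 rad
Load 2 — triangular load w₀=-6 kN/m (0→w₀ over full span):
  θ_2 = -w₀(7L⁴-30L²x²+15x⁴)/(360LEI) = -(-6)·(7·12⁴-30·12²·3²+15·3⁴)/(360·12·20000) = 11943/1600000 rad
Load 3 — point force P=11 kN at a=4 m (b=L-a=8):
  θ_3 = -Pb(L²-b²-3x²)/(6LEI)  [x≤a] = -11·8·(12²-8²-3·3²)/(6·12·20000) = -583/180000 rad
Load 4 — applied couple M₀=20 kN·m at a=6 m (b=L-a=6):
  θ_4 = (M₀x²/(2L)+C₁)/EI  [x≤a] with C₁=M₀(3b²-L²)/(6L)=-10 = (20·3²/(2·12)+(-10))/20000 = -1/8000 rad
Superposition: θ = Σ θ_i = -154793/14400000 rad ≈ -0.010750 rad

θ(3) = -154793/14400000 rad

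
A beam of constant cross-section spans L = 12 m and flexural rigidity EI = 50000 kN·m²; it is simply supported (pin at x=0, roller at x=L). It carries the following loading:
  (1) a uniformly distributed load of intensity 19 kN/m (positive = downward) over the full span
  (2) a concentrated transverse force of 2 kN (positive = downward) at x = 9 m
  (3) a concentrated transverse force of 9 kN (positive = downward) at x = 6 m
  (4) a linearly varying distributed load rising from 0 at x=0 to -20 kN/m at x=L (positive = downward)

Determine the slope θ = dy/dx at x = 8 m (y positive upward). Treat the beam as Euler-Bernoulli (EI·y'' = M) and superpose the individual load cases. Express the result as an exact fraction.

Load 1 — uniform load w=19 kN/m over full span:
  θ_1 = -w(L³-6Lx²+4x³)/(24EI) = -19·(12³-6·12·8²+4·8³)/(24·50000) = 247/18750 rad
Load 2 — point force P=2 kN at a=9 m (b=L-a=3):
  θ_2 = -Pb(L²-b²-3x²)/(6LEI)  [x≤a] = -2·3·(12²-3²-3·8²)/(6·12·50000) = 19/200000 rad
Load 3 — point force P=9 kN at a=6 m (b=L-a=6):
  θ_3 = -Pa(2L²-6Lx+3x²+a²)/(6LEI)  [x>a] = -9·6·(2·12²-6·12·8+3·8²+6²)/(6·12·50000) = 9/10000 rad
Load 4 — triangular load w₀=-20 kN/m (0→w₀ over full span):
  θ_4 = -w₀(7L⁴-30L²x²+15x⁴)/(360LEI) = -(-20)·(7·12⁴-30·12²·8²+15·8⁴)/(360·12·50000) = -182/28125 rad
Superposition: θ = Σ θ_i = 2771/360000 rad ≈ 0.007697 rad

θ(8) = 2771/360000 rad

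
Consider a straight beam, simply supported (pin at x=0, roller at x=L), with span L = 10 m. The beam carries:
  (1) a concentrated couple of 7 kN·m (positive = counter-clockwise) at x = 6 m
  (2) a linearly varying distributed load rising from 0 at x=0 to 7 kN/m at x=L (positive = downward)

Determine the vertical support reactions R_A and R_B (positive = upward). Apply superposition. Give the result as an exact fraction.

R_A = 371/30 kN, R_B = 679/30 kN

Load 1 — applied couple M₀=7 kN·m at a=6 m (b=L-a=4):
  R_A = M₀/L = 7/10 kN
  R_B = -M₀/L = -7/10 kN
Load 2 — triangular load w₀=7 kN/m (0→w₀ over full span):
  R_A = w₀L/6 = 7·10/6 = 35/3 kN
  R_B = w₀L/3 = 7·10/3 = 70/3 kN
Superposition: R_A = 371/30 kN, R_B = 679/30 kN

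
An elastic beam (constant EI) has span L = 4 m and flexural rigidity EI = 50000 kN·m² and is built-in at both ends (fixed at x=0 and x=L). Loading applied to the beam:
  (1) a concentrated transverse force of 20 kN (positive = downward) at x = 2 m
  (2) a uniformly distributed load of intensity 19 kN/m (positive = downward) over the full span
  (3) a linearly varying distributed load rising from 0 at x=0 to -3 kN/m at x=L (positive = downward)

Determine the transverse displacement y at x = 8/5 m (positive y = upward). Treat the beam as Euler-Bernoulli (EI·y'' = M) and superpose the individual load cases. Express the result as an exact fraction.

Load 1 — point force P=20 kN at a=2 m (b=L-a=2):
  y_1 = -Pb²x²(3aL-(3a+b)x)/(6L³EI)  [x≤a] = -20·2²·(8/5)²·(3·2·4-(3·2+2)·(8/5))/(6·4³·50000) = -28/234375 m
Load 2 — uniform load w=19 kN/m over full span:
  y_2 = -wx²(L-x)²/(24EI) = -19·(8/5)²·(4-(8/5))²/(24·50000) = -456/1953125 m
Load 3 — triangular load w₀=-3 kN/m (0→w₀ over full span):
  y_3 = -w₀x²(L-x)²(x+2L)/(120LEI) = -(-3)·(8/5)²·(4-(8/5))²·((8/5)+2·4)/(120·4·50000) = 864/48828125 m
Superposition: y = Σ y_i = -49108/146484375 m ≈ -0.000335 m

y(8/5) = -49108/146484375 m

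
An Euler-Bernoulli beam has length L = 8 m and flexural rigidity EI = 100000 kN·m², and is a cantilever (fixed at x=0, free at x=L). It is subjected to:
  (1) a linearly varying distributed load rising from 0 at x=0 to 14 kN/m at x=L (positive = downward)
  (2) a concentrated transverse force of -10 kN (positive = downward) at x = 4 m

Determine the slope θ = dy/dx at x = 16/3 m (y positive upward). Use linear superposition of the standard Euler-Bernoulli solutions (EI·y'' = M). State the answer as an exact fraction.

Load 1 — triangular load w₀=14 kN/m (0→w₀ over full span):
  θ_1 = (w₀Lx²/4-w₀L²x/3-w₀x⁴/(24L))/EI = (14·8·(16/3)²/4-14·8²·(16/3)/3-14·(16/3)⁴/(24·8))/100000 = -6496/759375 rad
Load 2 — point force P=-10 kN at a=4 m (b=L-a=4):
  θ_2 = -Pa²/(2EI)  [x>a] = -(-10)·4²/(2·100000) = 1/1250 rad
Superposition: θ = Σ θ_i = -11777/1518750 rad ≈ -0.007754 rad

θ(16/3) = -11777/1518750 rad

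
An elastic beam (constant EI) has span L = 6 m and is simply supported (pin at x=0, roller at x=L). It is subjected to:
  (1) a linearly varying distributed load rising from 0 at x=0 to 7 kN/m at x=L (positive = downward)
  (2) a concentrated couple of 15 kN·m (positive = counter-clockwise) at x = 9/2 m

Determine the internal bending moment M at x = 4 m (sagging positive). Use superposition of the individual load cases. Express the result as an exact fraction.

Load 1 — triangular load w₀=7 kN/m (0→w₀ over full span):
  M_1 = w₀Lx/6 - w₀x³/(6L) = 7·6·4/6 - 7·4³/(6·6) = 140/9 kN·m
Load 2 — applied couple M₀=15 kN·m at a=9/2 m (b=L-a=3/2):
  M_2 = M₀x/L  [x≤a] = 15·4/6 = 10 kN·m
Superposition: M = Σ M_i = 230/9 kN·m ≈ 25.555556 kN·m

M(4) = 230/9 kN·m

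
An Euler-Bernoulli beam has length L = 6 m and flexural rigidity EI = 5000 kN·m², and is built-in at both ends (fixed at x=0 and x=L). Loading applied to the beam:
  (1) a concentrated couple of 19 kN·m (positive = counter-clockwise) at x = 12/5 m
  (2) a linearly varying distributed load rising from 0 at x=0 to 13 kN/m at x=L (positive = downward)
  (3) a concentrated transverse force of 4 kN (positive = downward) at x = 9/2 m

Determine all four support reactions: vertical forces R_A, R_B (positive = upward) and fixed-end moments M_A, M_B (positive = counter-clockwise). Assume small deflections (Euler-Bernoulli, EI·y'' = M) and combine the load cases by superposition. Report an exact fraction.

Load 1 — applied couple M₀=19 kN·m at a=12/5 m (b=L-a=18/5):
  R_A = 6M₀ab/L³ = 6·19·(12/5)·(18/5)/6³ = 114/25 kN
  M_A = M₀b(2a-b)/L² = 19·(18/5)·(2·(12/5)-(18/5))/6² = 57/25 kN·m
  R_B = -6M₀ab/L³ = -6·19·(12/5)·(18/5)/6³ = -114/25 kN
  M_B = M₀a(2b-a)/L² = 19·(12/5)·(2·(18/5)-(12/5))/6² = 152/25 kN·m
Load 2 — triangular load w₀=13 kN/m (0→w₀ over full span):
  R_A = 3w₀L/20 = 3·13·6/20 = 117/10 kN
  M_A = w₀L²/30 = 13·6²/30 = 78/5 kN·m
  R_B = 7w₀L/20 = 7·13·6/20 = 273/10 kN
  M_B = -w₀L²/20 = -13·6²/20 = -117/5 kN·m
Load 3 — point force P=4 kN at a=9/2 m (b=L-a=3/2):
  R_A = Pb²(3a+b)/L³ = 4·(3/2)²·(3·(9/2)+(3/2))/6³ = 5/8 kN
  M_A = Pab²/L² = 4·(9/2)·(3/2)²/6² = 9/8 kN·m
  R_B = Pa²(a+3b)/L³ = 4·(9/2)²·((9/2)+3·(3/2))/6³ = 27/8 kN
  M_B = -Pa²b/L² = -4·(9/2)²·(3/2)/6² = -27/8 kN·m
Superposition: R_A = 3377/200 kN, M_A = 3801/200 kN·m, R_B = 5223/200 kN, M_B = -4139/200 kN·m

R_A = 3377/200 kN, M_A = 3801/200 kN·m, R_B = 5223/200 kN, M_B = -4139/200 kN·m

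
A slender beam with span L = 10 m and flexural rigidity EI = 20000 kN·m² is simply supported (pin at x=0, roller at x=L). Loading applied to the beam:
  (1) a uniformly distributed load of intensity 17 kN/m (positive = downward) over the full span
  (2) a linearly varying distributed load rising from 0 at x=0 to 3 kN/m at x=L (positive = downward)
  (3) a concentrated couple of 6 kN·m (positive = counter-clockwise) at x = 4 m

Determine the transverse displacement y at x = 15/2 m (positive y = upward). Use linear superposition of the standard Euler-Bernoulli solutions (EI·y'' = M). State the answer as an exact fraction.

y(15/2) = -876019/10240000 m

Load 1 — uniform load w=17 kN/m over full span:
  y_1 = -wx(L³-2Lx²+x³)/(24EI) = -17·(15/2)·(10³-2·10·(15/2)²+(15/2)³)/(24·20000) = -323/4096 m
Load 2 — triangular load w₀=3 kN/m (0→w₀ over full span):
  y_2 = -w₀x(7L⁴-10L²x²+3x⁴)/(360LEI) = -3·(15/2)·(7·10⁴-10·10²·(15/2)²+3·(15/2)⁴)/(360·10·20000) = -119/16384 m
Load 3 — applied couple M₀=6 kN·m at a=4 m (b=L-a=6):
  y_3 = (M₀x³/(6L)-M₀(x-a)²/2+C₁x)/EI  [x>a] with C₁=M₀(3b²-L²)/(6L)=4/5 = (6·(15/2)³/(6·10)-6·((15/2)-4)²/2+(4/5)·(15/2))/20000 = 183/320000 m
Superposition: y = Σ y_i = -876019/10240000 m ≈ -0.085549 m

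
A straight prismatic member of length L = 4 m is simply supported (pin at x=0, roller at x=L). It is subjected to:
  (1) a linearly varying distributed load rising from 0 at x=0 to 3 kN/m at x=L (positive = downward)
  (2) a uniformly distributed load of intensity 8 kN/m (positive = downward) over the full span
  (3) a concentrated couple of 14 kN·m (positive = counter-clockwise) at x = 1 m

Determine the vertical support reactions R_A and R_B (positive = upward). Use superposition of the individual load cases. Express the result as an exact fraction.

Load 1 — triangular load w₀=3 kN/m (0→w₀ over full span):
  R_A = w₀L/6 = 3·4/6 = 2 kN
  R_B = w₀L/3 = 3·4/3 = 4 kN
Load 2 — uniform load w=8 kN/m over full span:
  R_A = wL/2 = 8·4/2 = 16 kN
  R_B = wL/2 = 8·4/2 = 16 kN
Load 3 — applied couple M₀=14 kN·m at a=1 m (b=L-a=3):
  R_A = M₀/L = 14/4 = 7/2 kN
  R_B = -M₀/L = -14/4 = -7/2 kN
Superposition: R_A = 43/2 kN, R_B = 33/2 kN

R_A = 43/2 kN, R_B = 33/2 kN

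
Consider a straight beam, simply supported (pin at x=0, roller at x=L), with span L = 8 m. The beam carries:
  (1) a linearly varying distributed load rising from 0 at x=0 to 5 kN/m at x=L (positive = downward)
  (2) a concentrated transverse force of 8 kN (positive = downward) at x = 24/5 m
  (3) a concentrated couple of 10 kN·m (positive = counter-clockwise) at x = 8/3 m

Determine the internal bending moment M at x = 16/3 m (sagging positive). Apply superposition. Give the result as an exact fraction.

M(16/3) = 11834/405 kN·m

Load 1 — triangular load w₀=5 kN/m (0→w₀ over full span):
  M_1 = w₀Lx/6 - w₀x³/(6L) = 5·8·(16/3)/6 - 5·(16/3)³/(6·8) = 1600/81 kN·m
Load 2 — point force P=8 kN at a=24/5 m (b=L-a=16/5):
  M_2 = Pa(L-x)/L  [x>a] = 8·(24/5)·(8-(16/3))/8 = 64/5 kN·m
Load 3 — applied couple M₀=10 kN·m at a=8/3 m (b=L-a=16/3):
  M_3 = M₀x/L - M₀  [x>a] = 10·(16/3)/8 - 10 = -10/3 kN·m
Superposition: M = Σ M_i = 11834/405 kN·m ≈ 29.219753 kN·m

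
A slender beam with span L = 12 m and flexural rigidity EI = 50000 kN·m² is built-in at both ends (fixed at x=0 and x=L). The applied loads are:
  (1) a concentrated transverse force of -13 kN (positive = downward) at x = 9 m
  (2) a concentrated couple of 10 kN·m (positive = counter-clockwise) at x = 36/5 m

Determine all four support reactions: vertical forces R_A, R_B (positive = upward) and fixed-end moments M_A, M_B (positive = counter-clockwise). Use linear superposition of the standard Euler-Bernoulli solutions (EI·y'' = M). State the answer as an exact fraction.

R_A = -133/160 kN, M_A = -329/80 kN·m, R_B = -1947/160 kN, M_B = 1851/80 kN·m

Load 1 — point force P=-13 kN at a=9 m (b=L-a=3):
  R_A = Pb²(3a+b)/L³ = (-13)·3²·(3·9+3)/12³ = -65/32 kN
  M_A = Pab²/L² = (-13)·9·3²/12² = -117/16 kN·m
  R_B = Pa²(a+3b)/L³ = (-13)·9²·(9+3·3)/12³ = -351/32 kN
  M_B = -Pa²b/L² = -(-13)·9²·3/12² = 351/16 kN·m
Load 2 — applied couple M₀=10 kN·m at a=36/5 m (b=L-a=24/5):
  R_A = 6M₀ab/L³ = 6·10·(36/5)·(24/5)/12³ = 6/5 kN
  M_A = M₀b(2a-b)/L² = 10·(24/5)·(2·(36/5)-(24/5))/12² = 16/5 kN·m
  R_B = -6M₀ab/L³ = -6·10·(36/5)·(24/5)/12³ = -6/5 kN
  M_B = M₀a(2b-a)/L² = 10·(36/5)·(2·(24/5)-(36/5))/12² = 6/5 kN·m
Superposition: R_A = -133/160 kN, M_A = -329/80 kN·m, R_B = -1947/160 kN, M_B = 1851/80 kN·m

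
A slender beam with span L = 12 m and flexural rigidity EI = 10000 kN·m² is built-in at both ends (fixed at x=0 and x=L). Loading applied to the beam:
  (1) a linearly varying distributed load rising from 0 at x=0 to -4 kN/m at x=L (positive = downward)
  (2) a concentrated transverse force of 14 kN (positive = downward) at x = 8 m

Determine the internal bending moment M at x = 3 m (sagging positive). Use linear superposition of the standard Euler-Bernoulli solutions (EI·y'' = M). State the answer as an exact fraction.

Load 1 — triangular load w₀=-4 kN/m (0→w₀ over full span):
  M_1 = 3w₀Lx/20 - w₀L²/30 - w₀x³/(6L) = 3·(-4)·12·3/20 - (-4)·12²/30 - (-4)·3³/(6·12) = -9/10 kN·m
Load 2 — point force P=14 kN at a=8 m (b=L-a=4):
  M_2 = Pb²(3a+b)x/L³ - Pab²/L²  [x≤a] = 14·4²·(3·8+4)·3/12³ - 14·8·4²/12² = -14/9 kN·m
Superposition: M = Σ M_i = -221/90 kN·m ≈ -2.455556 kN·m

M(3) = -221/90 kN·m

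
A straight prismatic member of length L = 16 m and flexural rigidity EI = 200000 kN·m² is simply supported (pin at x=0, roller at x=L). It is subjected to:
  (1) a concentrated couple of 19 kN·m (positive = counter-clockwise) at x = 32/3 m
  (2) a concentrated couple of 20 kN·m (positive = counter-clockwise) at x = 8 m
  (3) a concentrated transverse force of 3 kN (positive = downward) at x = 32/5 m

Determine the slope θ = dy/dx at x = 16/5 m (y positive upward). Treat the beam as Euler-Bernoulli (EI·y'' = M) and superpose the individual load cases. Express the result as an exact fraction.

Load 1 — applied couple M₀=19 kN·m at a=32/3 m (b=L-a=16/3):
  θ_1 = (M₀x²/(2L)+C₁)/EI  [x≤a] with C₁=M₀(3b²-L²)/(6L)=-304/9 = (19·(16/5)²/(2·16)+(-304/9))/200000 = -779/5625000 rad
Load 2 — applied couple M₀=20 kN·m at a=8 m (b=L-a=8):
  θ_2 = (M₀x²/(2L)+C₁)/EI  [x≤a] with C₁=M₀(3b²-L²)/(6L)=-40/3 = (20·(16/5)²/(2·16)+(-40/3))/200000 = -13/375000 rad
Load 3 — point force P=3 kN at a=32/5 m (b=L-a=48/5):
  θ_3 = -Pb(L²-b²-3x²)/(6LEI)  [x≤a] = -3·(48/5)·(16²-(48/5)²-3·(16/5)²)/(6·16·200000) = -78/390625 rad
Superposition: θ = Σ θ_i = -5243/14062500 rad ≈ -0.000373 rad

θ(16/5) = -5243/14062500 rad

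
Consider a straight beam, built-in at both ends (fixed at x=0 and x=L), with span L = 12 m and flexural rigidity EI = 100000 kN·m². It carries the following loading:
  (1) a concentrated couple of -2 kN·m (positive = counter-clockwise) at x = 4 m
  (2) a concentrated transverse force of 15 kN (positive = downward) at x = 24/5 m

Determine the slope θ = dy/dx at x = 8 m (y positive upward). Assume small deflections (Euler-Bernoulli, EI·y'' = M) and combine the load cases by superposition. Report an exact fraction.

Load 1 — applied couple M₀=-2 kN·m at a=4 m (b=L-a=8):
  θ_1 = (R_Ax²/2 - M_Ax - M₀(x-a))/EI  [x>a] with R_A=-2/9, M_A=0 = ((-2/9)·8²/2 - 0·8 - (-2)·(8-4))/100000 = 1/112500 rad
Load 2 — point force P=15 kN at a=24/5 m (b=L-a=36/5):
  θ_2 = Pa²(L-x)(2bL-(3b+a)(L-x))/(2L³EI)  [x>a] = 15·(24/5)²·(12-8)·(2·(36/5)·12-(3·(36/5)+(24/5))·(12-8))/(2·12³·100000) = 21/78125 rad
Superposition: θ = Σ θ_i = 781/2812500 rad ≈ 0.000278 rad

θ(8) = 781/2812500 rad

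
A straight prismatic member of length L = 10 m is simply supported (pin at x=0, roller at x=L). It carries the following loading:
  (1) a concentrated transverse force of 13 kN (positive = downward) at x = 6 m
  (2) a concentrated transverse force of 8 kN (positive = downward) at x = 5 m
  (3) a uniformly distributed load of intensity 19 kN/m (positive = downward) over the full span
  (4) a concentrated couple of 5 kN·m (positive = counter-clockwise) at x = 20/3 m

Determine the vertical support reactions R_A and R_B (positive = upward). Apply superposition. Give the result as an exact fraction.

R_A = 1047/10 kN, R_B = 1063/10 kN

Load 1 — point force P=13 kN at a=6 m (b=L-a=4):
  R_A = Pb/L = 13·4/10 = 26/5 kN
  R_B = Pa/L = 13·6/10 = 39/5 kN
Load 2 — point force P=8 kN at a=5 m (b=L-a=5):
  R_A = Pb/L = 8·5/10 = 4 kN
  R_B = Pa/L = 8·5/10 = 4 kN
Load 3 — uniform load w=19 kN/m over full span:
  R_A = wL/2 = 19·10/2 = 95 kN
  R_B = wL/2 = 19·10/2 = 95 kN
Load 4 — applied couple M₀=5 kN·m at a=20/3 m (b=L-a=10/3):
  R_A = M₀/L = 5/10 = 1/2 kN
  R_B = -M₀/L = -5/10 = -1/2 kN
Superposition: R_A = 1047/10 kN, R_B = 1063/10 kN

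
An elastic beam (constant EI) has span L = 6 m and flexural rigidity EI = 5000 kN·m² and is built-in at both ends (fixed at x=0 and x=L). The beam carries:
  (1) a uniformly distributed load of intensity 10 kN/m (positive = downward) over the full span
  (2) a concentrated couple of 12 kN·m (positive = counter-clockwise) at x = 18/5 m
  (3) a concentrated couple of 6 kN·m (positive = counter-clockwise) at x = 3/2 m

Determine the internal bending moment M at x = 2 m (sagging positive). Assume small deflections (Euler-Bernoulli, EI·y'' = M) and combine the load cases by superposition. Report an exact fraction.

Load 1 — uniform load w=10 kN/m over full span:
  M_1 = wLx/2 - wL²/12 - wx²/2 = 10·6·2/2 - 10·6²/12 - 10·2²/2 = 10 kN·m
Load 2 — applied couple M₀=12 kN·m at a=18/5 m (b=L-a=12/5):
  M_2 = R_Ax - M_A  [x≤a] with R_A=72/25, M_A=96/25 = (72/25)·2 - (96/25) = 48/25 kN·m
Load 3 — applied couple M₀=6 kN·m at a=3/2 m (b=L-a=9/2):
  M_3 = R_Ax - M_A - M₀  [x>a] with R_A=9/8, M_A=-9/8 = (9/8)·2 - (-9/8) - 6 = -21/8 kN·m
Superposition: M = Σ M_i = 1859/200 kN·m ≈ 9.295000 kN·m

M(2) = 1859/200 kN·m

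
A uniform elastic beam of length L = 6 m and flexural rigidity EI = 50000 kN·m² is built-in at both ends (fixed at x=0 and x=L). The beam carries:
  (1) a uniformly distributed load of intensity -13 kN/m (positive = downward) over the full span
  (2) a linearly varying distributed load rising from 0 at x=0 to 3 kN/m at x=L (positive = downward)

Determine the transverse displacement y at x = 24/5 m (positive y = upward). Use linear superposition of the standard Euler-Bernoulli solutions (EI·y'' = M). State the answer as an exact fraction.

Load 1 — uniform load w=-13 kN/m over full span:
  y_1 = -wx²(L-x)²/(24EI) = -(-13)·(24/5)²·(6-(24/5))²/(24·50000) = 702/1953125 m
Load 2 — triangular load w₀=3 kN/m (0→w₀ over full span):
  y_2 = -w₀x²(L-x)²(x+2L)/(120LEI) = -3·(24/5)²·(6-(24/5))²·((24/5)+2·6)/(120·6·50000) = -2268/48828125 m
Superposition: y = Σ y_i = 15282/48828125 m ≈ 0.000313 m

y(24/5) = 15282/48828125 m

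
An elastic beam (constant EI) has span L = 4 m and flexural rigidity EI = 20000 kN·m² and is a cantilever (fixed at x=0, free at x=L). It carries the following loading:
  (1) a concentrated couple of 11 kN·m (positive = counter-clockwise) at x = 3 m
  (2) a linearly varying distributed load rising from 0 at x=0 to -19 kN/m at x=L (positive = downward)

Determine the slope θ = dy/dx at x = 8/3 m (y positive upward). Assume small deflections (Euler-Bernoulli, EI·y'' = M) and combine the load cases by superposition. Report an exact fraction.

Load 1 — applied couple M₀=11 kN·m at a=3 m (b=L-a=1):
  θ_1 = M₀x/EI  [x≤a] = 11·(8/3)/20000 = 11/7500 rad
Load 2 — triangular load w₀=-19 kN/m (0→w₀ over full span):
  θ_2 = (w₀Lx²/4-w₀L²x/3-w₀x⁴/(24L))/EI = ((-19)·4·(8/3)²/4-(-19)·4²·(8/3)/3-(-19)·(8/3)⁴/(24·4))/20000 = 1102/151875 rad
Superposition: θ = Σ θ_i = 5299/607500 rad ≈ 0.008723 rad

θ(8/3) = 5299/607500 rad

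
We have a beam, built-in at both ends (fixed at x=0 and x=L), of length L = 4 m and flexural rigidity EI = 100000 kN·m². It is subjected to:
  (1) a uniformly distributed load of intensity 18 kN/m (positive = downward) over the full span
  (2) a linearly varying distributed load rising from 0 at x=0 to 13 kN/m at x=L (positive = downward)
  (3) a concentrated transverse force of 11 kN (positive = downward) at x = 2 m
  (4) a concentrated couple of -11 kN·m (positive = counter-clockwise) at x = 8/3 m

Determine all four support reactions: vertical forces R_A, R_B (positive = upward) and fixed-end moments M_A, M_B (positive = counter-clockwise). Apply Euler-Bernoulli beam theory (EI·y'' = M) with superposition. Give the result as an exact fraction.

Load 1 — uniform load w=18 kN/m over full span:
  R_A = wL/2 = 18·4/2 = 36 kN
  M_A = wL²/12 = 18·4²/12 = 24 kN·m
  R_B = wL/2 = 18·4/2 = 36 kN
  M_B = -wL²/12 = -18·4²/12 = -24 kN·m
Load 2 — triangular load w₀=13 kN/m (0→w₀ over full span):
  R_A = 3w₀L/20 = 3·13·4/20 = 39/5 kN
  M_A = w₀L²/30 = 13·4²/30 = 104/15 kN·m
  R_B = 7w₀L/20 = 7·13·4/20 = 91/5 kN
  M_B = -w₀L²/20 = -13·4²/20 = -52/5 kN·m
Load 3 — point force P=11 kN at a=2 m (b=L-a=2):
  R_A = Pb²(3a+b)/L³ = 11·2²·(3·2+2)/4³ = 11/2 kN
  M_A = Pab²/L² = 11·2·2²/4² = 11/2 kN·m
  R_B = Pa²(a+3b)/L³ = 11·2²·(2+3·2)/4³ = 11/2 kN
  M_B = -Pa²b/L² = -11·2²·2/4² = -11/2 kN·m
Load 4 — applied couple M₀=-11 kN·m at a=8/3 m (b=L-a=4/3):
  R_A = 6M₀ab/L³ = 6·(-11)·(8/3)·(4/3)/4³ = -11/3 kN
  M_A = M₀b(2a-b)/L² = (-11)·(4/3)·(2·(8/3)-(4/3))/4² = -11/3 kN·m
  R_B = -6M₀ab/L³ = -6·(-11)·(8/3)·(4/3)/4³ = 11/3 kN
  M_B = M₀a(2b-a)/L² = (-11)·(8/3)·(2·(4/3)-(8/3))/4² = 0 kN·m
Superposition: R_A = 1369/30 kN, M_A = 983/30 kN·m, R_B = 1901/30 kN, M_B = -399/10 kN·m

R_A = 1369/30 kN, M_A = 983/30 kN·m, R_B = 1901/30 kN, M_B = -399/10 kN·m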